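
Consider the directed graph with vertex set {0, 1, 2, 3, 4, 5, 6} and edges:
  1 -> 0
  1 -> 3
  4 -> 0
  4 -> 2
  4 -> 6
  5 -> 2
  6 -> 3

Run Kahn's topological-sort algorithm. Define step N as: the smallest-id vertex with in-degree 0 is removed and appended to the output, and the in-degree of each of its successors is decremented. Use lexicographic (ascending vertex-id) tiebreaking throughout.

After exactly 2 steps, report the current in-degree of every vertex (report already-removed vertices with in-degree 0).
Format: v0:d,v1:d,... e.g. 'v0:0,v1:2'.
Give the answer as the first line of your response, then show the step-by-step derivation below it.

v0:0,v1:0,v2:1,v3:1,v4:0,v5:0,v6:0

step 1: output 1; order=[1]; indeg=(1,0,2,1,0,0,1)
step 2: output 4; order=[1,4]; indeg=(0,0,1,1,0,0,0)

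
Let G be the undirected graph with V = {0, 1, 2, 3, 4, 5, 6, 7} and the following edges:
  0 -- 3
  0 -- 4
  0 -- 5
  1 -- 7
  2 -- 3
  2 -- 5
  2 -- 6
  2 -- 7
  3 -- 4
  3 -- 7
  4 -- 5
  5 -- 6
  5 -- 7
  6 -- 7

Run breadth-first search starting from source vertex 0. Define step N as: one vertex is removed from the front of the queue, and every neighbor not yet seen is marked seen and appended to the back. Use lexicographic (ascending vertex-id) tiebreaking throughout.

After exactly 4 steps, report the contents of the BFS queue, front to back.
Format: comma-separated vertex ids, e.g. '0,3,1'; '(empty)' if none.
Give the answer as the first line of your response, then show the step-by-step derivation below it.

2,7,6

step 1: dequeue 0; queue=[3,4,5]; order=0
step 2: dequeue 3; queue=[4,5,2,7]; order=0,3
step 3: dequeue 4; queue=[5,2,7]; order=0,3,4
step 4: dequeue 5; queue=[2,7,6]; order=0,3,4,5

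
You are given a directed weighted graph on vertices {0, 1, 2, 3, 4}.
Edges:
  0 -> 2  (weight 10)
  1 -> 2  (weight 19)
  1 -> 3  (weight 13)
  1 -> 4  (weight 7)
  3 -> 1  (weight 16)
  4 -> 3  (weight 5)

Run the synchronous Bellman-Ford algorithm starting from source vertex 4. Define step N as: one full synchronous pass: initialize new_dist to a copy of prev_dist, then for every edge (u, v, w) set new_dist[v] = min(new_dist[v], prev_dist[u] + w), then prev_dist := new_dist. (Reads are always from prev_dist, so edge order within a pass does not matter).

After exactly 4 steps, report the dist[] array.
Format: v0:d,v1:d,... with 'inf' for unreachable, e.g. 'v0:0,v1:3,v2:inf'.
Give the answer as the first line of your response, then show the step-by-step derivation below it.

v0:inf,v1:21,v2:40,v3:5,v4:0

step 1: dist = v0:inf,v1:inf,v2:inf,v3:5,v4:0
step 2: dist = v0:inf,v1:21,v2:inf,v3:5,v4:0
step 3: dist = v0:inf,v1:21,v2:40,v3:5,v4:0
step 4: dist = v0:inf,v1:21,v2:40,v3:5,v4:0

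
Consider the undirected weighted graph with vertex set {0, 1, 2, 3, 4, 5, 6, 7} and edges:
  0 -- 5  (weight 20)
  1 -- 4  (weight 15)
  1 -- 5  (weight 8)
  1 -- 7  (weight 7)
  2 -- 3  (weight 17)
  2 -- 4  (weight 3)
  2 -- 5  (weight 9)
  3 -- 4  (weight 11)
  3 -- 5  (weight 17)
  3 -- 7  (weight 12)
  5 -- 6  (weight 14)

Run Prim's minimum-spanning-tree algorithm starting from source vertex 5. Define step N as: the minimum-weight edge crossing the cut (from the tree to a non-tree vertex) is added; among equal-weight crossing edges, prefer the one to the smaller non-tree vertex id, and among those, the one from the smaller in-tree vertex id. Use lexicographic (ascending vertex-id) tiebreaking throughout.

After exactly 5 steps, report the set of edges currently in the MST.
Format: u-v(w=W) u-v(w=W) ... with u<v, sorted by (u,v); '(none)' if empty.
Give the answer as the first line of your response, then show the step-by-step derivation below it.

1-5(w=8) 1-7(w=7) 2-4(w=3) 2-5(w=9) 3-4(w=11)

step 1: add edge 1-5 (w=8); MST = {1-5(w=8)}
step 2: add edge 1-7 (w=7); MST = {1-5(w=8) 1-7(w=7)}
step 3: add edge 2-5 (w=9); MST = {1-5(w=8) 1-7(w=7) 2-5(w=9)}
step 4: add edge 2-4 (w=3); MST = {1-5(w=8) 1-7(w=7) 2-4(w=3) 2-5(w=9)}
step 5: add edge 3-4 (w=11); MST = {1-5(w=8) 1-7(w=7) 2-4(w=3) 2-5(w=9) 3-4(w=11)}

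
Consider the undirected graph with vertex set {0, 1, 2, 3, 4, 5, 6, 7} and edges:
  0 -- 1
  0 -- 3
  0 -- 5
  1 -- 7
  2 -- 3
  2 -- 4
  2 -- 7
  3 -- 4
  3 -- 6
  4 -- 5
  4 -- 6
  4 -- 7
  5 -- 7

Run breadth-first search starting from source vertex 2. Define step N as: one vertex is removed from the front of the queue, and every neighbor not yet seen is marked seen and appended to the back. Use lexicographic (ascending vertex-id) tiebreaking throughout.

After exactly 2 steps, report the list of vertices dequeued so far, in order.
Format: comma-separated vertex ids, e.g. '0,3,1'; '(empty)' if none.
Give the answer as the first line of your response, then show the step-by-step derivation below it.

2,3

step 1: dequeue 2; queue=[3,4,7]; order=2
step 2: dequeue 3; queue=[4,7,0,6]; order=2,3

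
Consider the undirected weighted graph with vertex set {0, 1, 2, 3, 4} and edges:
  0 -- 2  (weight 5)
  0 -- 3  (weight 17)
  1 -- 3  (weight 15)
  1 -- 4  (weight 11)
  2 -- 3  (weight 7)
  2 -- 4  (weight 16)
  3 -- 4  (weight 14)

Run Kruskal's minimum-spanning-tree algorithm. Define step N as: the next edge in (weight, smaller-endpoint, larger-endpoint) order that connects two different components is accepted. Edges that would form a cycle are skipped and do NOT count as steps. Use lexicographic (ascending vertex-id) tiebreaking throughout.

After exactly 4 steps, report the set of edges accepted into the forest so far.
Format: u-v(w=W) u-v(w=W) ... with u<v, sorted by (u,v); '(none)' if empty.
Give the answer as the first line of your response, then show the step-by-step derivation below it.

0-2(w=5) 1-4(w=11) 2-3(w=7) 3-4(w=14)

step 1: add edge 0-2 (w=5); MST = {0-2(w=5)}
step 2: add edge 2-3 (w=7); MST = {0-2(w=5) 2-3(w=7)}
step 3: add edge 1-4 (w=11); MST = {0-2(w=5) 1-4(w=11) 2-3(w=7)}
step 4: add edge 3-4 (w=14); MST = {0-2(w=5) 1-4(w=11) 2-3(w=7) 3-4(w=14)}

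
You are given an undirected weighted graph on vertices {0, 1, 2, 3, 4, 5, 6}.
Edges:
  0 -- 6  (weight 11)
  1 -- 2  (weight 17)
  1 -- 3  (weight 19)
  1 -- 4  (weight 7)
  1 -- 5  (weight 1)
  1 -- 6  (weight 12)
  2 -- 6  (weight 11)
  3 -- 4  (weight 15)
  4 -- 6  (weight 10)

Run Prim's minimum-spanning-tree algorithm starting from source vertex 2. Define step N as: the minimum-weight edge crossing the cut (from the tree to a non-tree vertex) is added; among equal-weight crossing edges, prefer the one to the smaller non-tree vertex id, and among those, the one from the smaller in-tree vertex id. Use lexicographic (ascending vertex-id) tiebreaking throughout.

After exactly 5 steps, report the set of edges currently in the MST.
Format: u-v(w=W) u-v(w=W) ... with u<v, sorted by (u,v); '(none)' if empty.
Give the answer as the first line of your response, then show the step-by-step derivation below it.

0-6(w=11) 1-4(w=7) 1-5(w=1) 2-6(w=11) 4-6(w=10)

step 1: add edge 2-6 (w=11); MST = {2-6(w=11)}
step 2: add edge 4-6 (w=10); MST = {2-6(w=11) 4-6(w=10)}
step 3: add edge 1-4 (w=7); MST = {1-4(w=7) 2-6(w=11) 4-6(w=10)}
step 4: add edge 1-5 (w=1); MST = {1-4(w=7) 1-5(w=1) 2-6(w=11) 4-6(w=10)}
step 5: add edge 0-6 (w=11); MST = {0-6(w=11) 1-4(w=7) 1-5(w=1) 2-6(w=11) 4-6(w=10)}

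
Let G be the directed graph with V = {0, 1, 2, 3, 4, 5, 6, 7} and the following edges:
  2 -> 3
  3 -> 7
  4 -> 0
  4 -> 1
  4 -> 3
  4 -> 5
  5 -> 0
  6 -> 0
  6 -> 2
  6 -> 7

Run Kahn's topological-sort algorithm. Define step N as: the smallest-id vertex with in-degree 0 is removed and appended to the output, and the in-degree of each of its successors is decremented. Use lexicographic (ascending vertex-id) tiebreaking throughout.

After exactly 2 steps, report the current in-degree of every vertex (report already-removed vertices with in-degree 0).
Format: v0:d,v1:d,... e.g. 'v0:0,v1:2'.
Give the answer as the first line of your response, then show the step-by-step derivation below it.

v0:2,v1:0,v2:1,v3:1,v4:0,v5:0,v6:0,v7:2

step 1: output 4; order=[4]; indeg=(2,0,1,1,0,0,0,2)
step 2: output 1; order=[4,1]; indeg=(2,0,1,1,0,0,0,2)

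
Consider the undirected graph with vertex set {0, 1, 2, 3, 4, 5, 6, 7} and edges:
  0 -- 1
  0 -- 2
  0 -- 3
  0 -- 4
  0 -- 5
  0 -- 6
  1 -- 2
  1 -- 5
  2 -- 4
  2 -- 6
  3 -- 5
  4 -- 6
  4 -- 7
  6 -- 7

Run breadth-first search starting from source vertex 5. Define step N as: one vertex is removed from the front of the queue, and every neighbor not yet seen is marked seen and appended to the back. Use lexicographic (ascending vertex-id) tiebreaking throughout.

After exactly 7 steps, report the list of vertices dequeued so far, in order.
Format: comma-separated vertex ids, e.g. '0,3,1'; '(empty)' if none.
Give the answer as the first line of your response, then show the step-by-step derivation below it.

5,0,1,3,2,4,6

step 1: dequeue 5; queue=[0,1,3]; order=5
step 2: dequeue 0; queue=[1,3,2,4,6]; order=5,0
step 3: dequeue 1; queue=[3,2,4,6]; order=5,0,1
step 4: dequeue 3; queue=[2,4,6]; order=5,0,1,3
step 5: dequeue 2; queue=[4,6]; order=5,0,1,3,2
step 6: dequeue 4; queue=[6,7]; order=5,0,1,3,2,4
step 7: dequeue 6; queue=[7]; order=5,0,1,3,2,4,6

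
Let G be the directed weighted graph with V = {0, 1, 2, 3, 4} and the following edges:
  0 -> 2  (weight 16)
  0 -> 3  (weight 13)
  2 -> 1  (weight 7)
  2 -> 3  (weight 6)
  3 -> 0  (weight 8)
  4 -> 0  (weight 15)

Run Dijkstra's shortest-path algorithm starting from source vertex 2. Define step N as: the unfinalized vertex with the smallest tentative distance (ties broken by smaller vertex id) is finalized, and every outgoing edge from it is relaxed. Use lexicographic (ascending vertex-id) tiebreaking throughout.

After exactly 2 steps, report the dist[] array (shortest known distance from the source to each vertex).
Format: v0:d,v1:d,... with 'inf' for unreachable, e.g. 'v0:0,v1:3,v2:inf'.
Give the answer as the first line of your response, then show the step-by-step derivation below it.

v0:14,v1:7,v2:0,v3:6,v4:inf

step 1: dist = v0:inf,v1:7,v2:0,v3:6,v4:inf
step 2: dist = v0:14,v1:7,v2:0,v3:6,v4:inf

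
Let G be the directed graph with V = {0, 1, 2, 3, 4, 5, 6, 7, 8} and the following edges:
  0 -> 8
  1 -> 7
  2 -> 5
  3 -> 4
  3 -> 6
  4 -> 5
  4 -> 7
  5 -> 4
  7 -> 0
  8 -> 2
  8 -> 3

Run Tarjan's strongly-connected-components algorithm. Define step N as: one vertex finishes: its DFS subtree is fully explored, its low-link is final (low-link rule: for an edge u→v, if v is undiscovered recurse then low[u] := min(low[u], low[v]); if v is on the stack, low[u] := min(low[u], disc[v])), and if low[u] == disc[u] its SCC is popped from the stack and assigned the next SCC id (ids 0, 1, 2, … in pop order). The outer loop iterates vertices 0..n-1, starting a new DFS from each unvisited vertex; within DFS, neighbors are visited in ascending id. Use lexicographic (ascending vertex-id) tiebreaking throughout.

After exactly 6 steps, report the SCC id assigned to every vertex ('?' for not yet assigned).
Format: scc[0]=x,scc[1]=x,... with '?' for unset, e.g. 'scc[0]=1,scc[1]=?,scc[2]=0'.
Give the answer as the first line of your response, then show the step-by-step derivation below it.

scc[0]=?,scc[1]=?,scc[2]=?,scc[3]=?,scc[4]=?,scc[5]=?,scc[6]=0,scc[7]=?,scc[8]=?

step 1: low=(low[0]=0,low[1]=?,low[2]=2,low[3]=?,low[4]=3,low[5]=3,low[6]=?,low[7]=0,low[8]=1); scc=(scc[0]=?,scc[1]=?,scc[2]=?,scc[3]=?,scc[4]=?,scc[5]=?,scc[6]=?,scc[7]=?,scc[8]=?)
step 2: low=(low[0]=0,low[1]=?,low[2]=2,low[3]=?,low[4]=0,low[5]=3,low[6]=?,low[7]=0,low[8]=1); scc=(scc[0]=?,scc[1]=?,scc[2]=?,scc[3]=?,scc[4]=?,scc[5]=?,scc[6]=?,scc[7]=?,scc[8]=?)
step 3: low=(low[0]=0,low[1]=?,low[2]=2,low[3]=?,low[4]=0,low[5]=0,low[6]=?,low[7]=0,low[8]=1); scc=(scc[0]=?,scc[1]=?,scc[2]=?,scc[3]=?,scc[4]=?,scc[5]=?,scc[6]=?,scc[7]=?,scc[8]=?)
step 4: low=(low[0]=0,low[1]=?,low[2]=0,low[3]=?,low[4]=0,low[5]=0,low[6]=?,low[7]=0,low[8]=1); scc=(scc[0]=?,scc[1]=?,scc[2]=?,scc[3]=?,scc[4]=?,scc[5]=?,scc[6]=?,scc[7]=?,scc[8]=?)
step 5: low=(low[0]=0,low[1]=?,low[2]=0,low[3]=4,low[4]=0,low[5]=0,low[6]=7,low[7]=0,low[8]=0); scc=(scc[0]=?,scc[1]=?,scc[2]=?,scc[3]=?,scc[4]=?,scc[5]=?,scc[6]=0,scc[7]=?,scc[8]=?)
step 6: low=(low[0]=0,low[1]=?,low[2]=0,low[3]=4,low[4]=0,low[5]=0,low[6]=7,low[7]=0,low[8]=0); scc=(scc[0]=?,scc[1]=?,scc[2]=?,scc[3]=?,scc[4]=?,scc[5]=?,scc[6]=0,scc[7]=?,scc[8]=?)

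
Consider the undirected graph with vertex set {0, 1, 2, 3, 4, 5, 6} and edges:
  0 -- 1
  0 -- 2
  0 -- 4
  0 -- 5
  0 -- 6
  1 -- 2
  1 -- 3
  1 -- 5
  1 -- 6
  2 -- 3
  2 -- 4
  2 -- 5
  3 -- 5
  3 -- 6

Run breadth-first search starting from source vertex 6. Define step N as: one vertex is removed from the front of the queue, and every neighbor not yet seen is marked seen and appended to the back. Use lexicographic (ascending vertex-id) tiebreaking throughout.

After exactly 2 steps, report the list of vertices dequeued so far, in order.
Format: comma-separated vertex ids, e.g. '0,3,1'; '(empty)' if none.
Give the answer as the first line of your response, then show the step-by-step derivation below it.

6,0

step 1: dequeue 6; queue=[0,1,3]; order=6
step 2: dequeue 0; queue=[1,3,2,4,5]; order=6,0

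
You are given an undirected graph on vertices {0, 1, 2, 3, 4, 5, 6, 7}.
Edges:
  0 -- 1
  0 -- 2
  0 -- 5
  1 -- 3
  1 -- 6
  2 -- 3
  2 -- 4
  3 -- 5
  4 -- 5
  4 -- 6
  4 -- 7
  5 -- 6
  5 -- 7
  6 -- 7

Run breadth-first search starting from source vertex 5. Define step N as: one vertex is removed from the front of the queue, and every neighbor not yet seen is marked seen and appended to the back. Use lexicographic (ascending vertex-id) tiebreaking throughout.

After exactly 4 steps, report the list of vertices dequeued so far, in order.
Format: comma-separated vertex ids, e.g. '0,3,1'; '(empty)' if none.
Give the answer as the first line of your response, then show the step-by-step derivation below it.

5,0,3,4

step 1: dequeue 5; queue=[0,3,4,6,7]; order=5
step 2: dequeue 0; queue=[3,4,6,7,1,2]; order=5,0
step 3: dequeue 3; queue=[4,6,7,1,2]; order=5,0,3
step 4: dequeue 4; queue=[6,7,1,2]; order=5,0,3,4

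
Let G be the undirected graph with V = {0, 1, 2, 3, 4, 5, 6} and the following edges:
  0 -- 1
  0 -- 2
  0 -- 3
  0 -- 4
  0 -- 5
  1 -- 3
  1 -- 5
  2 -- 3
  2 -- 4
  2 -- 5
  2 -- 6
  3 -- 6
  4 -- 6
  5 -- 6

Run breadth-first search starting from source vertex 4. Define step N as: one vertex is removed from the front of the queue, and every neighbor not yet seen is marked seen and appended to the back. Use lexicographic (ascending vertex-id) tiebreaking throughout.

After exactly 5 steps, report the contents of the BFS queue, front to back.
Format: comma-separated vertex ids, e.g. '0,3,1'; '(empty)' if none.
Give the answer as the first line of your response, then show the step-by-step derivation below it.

3,5

step 1: dequeue 4; queue=[0,2,6]; order=4
step 2: dequeue 0; queue=[2,6,1,3,5]; order=4,0
step 3: dequeue 2; queue=[6,1,3,5]; order=4,0,2
step 4: dequeue 6; queue=[1,3,5]; order=4,0,2,6
step 5: dequeue 1; queue=[3,5]; order=4,0,2,6,1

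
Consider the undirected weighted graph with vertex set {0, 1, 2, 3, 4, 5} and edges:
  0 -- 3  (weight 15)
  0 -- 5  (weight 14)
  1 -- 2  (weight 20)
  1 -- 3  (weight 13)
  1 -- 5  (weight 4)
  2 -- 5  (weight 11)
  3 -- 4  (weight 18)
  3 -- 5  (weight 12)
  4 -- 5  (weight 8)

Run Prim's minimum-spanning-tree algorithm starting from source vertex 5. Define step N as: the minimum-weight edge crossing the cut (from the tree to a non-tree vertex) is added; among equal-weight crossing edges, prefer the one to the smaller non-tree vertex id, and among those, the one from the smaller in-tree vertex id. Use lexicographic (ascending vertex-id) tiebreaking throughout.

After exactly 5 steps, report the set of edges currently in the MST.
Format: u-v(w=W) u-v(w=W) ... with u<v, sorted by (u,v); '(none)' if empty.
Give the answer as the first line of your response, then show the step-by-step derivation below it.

0-5(w=14) 1-5(w=4) 2-5(w=11) 3-5(w=12) 4-5(w=8)

step 1: add edge 1-5 (w=4); MST = {1-5(w=4)}
step 2: add edge 4-5 (w=8); MST = {1-5(w=4) 4-5(w=8)}
step 3: add edge 2-5 (w=11); MST = {1-5(w=4) 2-5(w=11) 4-5(w=8)}
step 4: add edge 3-5 (w=12); MST = {1-5(w=4) 2-5(w=11) 3-5(w=12) 4-5(w=8)}
step 5: add edge 0-5 (w=14); MST = {0-5(w=14) 1-5(w=4) 2-5(w=11) 3-5(w=12) 4-5(w=8)}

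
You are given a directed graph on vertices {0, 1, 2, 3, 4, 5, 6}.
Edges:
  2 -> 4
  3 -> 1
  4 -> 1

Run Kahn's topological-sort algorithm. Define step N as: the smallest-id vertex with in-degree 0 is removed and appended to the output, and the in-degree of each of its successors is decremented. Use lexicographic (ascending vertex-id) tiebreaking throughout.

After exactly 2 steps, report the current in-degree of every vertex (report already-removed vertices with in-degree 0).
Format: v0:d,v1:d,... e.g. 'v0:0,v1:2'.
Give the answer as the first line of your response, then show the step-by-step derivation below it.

v0:0,v1:2,v2:0,v3:0,v4:0,v5:0,v6:0

step 1: output 0; order=[0]; indeg=(0,2,0,0,1,0,0)
step 2: output 2; order=[0,2]; indeg=(0,2,0,0,0,0,0)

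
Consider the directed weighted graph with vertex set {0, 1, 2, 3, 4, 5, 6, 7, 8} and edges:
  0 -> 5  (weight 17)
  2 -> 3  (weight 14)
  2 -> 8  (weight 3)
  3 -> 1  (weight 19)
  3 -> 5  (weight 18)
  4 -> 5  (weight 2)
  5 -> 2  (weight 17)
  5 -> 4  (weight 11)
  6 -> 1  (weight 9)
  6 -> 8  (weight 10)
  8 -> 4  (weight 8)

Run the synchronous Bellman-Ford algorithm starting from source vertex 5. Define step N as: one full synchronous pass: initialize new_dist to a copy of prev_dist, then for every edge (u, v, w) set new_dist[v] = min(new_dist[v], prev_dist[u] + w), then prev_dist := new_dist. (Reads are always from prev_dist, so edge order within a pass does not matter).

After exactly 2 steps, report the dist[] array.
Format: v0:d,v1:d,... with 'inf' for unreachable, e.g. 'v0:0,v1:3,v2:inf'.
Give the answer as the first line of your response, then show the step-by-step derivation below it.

v0:inf,v1:inf,v2:17,v3:31,v4:11,v5:0,v6:inf,v7:inf,v8:20

step 1: dist = v0:inf,v1:inf,v2:17,v3:inf,v4:11,v5:0,v6:inf,v7:inf,v8:inf
step 2: dist = v0:inf,v1:inf,v2:17,v3:31,v4:11,v5:0,v6:inf,v7:inf,v8:20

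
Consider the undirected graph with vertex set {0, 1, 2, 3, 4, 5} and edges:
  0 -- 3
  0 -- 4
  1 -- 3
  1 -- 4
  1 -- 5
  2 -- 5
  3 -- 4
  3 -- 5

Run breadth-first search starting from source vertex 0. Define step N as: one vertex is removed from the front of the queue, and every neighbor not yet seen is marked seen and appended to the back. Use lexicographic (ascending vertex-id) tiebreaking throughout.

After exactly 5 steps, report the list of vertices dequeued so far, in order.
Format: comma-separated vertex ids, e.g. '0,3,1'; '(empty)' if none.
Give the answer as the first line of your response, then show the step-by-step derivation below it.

0,3,4,1,5

step 1: dequeue 0; queue=[3,4]; order=0
step 2: dequeue 3; queue=[4,1,5]; order=0,3
step 3: dequeue 4; queue=[1,5]; order=0,3,4
step 4: dequeue 1; queue=[5]; order=0,3,4,1
step 5: dequeue 5; queue=[2]; order=0,3,4,1,5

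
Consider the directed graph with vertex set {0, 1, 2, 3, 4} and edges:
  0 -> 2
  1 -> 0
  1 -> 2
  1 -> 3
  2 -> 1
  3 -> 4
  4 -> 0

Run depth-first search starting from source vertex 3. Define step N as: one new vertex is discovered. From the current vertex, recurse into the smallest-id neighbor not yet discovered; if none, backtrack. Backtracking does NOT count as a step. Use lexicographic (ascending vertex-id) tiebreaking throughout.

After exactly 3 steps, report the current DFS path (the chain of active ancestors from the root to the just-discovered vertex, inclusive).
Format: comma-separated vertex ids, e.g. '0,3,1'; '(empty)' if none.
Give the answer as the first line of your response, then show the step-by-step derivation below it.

3,4,0

step 1: discover 3; path=3; order=3
step 2: discover 4; path=3>4; order=3,4
step 3: discover 0; path=3>4>0; order=3,4,0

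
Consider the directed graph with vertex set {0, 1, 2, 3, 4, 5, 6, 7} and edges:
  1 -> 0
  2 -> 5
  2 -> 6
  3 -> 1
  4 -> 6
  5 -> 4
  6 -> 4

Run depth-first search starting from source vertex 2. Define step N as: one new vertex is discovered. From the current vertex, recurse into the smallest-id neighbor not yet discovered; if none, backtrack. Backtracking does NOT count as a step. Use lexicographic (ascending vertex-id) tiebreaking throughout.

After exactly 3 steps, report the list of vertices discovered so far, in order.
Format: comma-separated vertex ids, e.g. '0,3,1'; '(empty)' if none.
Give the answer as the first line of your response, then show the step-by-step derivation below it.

2,5,4

step 1: discover 2; path=2; order=2
step 2: discover 5; path=2>5; order=2,5
step 3: discover 4; path=2>5>4; order=2,5,4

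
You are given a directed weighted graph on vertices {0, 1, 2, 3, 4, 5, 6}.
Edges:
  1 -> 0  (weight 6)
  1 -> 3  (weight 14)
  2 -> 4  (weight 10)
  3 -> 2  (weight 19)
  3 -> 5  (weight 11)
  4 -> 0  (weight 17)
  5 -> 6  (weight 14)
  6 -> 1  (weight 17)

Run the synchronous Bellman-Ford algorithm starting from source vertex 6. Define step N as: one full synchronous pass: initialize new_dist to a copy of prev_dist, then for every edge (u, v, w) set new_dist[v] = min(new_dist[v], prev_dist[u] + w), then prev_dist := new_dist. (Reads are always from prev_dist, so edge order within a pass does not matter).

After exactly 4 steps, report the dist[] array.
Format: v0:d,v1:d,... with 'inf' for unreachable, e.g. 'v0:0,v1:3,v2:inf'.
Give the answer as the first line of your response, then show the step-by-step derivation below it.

v0:23,v1:17,v2:50,v3:31,v4:60,v5:42,v6:0

step 1: dist = v0:inf,v1:17,v2:inf,v3:inf,v4:inf,v5:inf,v6:0
step 2: dist = v0:23,v1:17,v2:inf,v3:31,v4:inf,v5:inf,v6:0
step 3: dist = v0:23,v1:17,v2:50,v3:31,v4:inf,v5:42,v6:0
step 4: dist = v0:23,v1:17,v2:50,v3:31,v4:60,v5:42,v6:0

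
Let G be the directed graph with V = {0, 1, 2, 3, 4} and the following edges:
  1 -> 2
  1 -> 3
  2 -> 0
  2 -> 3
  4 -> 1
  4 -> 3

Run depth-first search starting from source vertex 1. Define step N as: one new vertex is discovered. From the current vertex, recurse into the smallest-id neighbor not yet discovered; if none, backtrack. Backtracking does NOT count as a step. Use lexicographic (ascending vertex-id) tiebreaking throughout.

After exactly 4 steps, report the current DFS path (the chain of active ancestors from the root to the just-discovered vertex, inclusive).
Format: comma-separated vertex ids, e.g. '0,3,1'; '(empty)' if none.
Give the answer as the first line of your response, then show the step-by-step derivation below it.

1,2,3

step 1: discover 1; path=1; order=1
step 2: discover 2; path=1>2; order=1,2
step 3: discover 0; path=1>2>0; order=1,2,0
step 4: discover 3; path=1>2>3; order=1,2,0,3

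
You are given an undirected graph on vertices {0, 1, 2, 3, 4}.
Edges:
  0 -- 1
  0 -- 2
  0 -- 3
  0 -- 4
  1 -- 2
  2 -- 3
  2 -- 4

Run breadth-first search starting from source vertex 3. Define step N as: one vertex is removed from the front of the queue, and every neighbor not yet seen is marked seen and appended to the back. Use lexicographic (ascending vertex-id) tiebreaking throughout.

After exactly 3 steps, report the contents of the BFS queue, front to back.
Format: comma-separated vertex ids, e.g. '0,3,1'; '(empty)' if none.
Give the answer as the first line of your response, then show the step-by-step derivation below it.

1,4

step 1: dequeue 3; queue=[0,2]; order=3
step 2: dequeue 0; queue=[2,1,4]; order=3,0
step 3: dequeue 2; queue=[1,4]; order=3,0,2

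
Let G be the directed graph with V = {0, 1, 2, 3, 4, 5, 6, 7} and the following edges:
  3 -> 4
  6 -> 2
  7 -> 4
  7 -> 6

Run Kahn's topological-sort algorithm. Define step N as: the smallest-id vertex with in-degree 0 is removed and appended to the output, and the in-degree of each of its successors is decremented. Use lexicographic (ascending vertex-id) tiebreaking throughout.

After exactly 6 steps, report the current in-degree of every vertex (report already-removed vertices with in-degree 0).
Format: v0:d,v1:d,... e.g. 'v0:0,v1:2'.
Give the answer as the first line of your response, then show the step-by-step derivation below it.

v0:0,v1:0,v2:1,v3:0,v4:0,v5:0,v6:0,v7:0

step 1: output 0; order=[0]; indeg=(0,0,1,0,2,0,1,0)
step 2: output 1; order=[0,1]; indeg=(0,0,1,0,2,0,1,0)
step 3: output 3; order=[0,1,3]; indeg=(0,0,1,0,1,0,1,0)
step 4: output 5; order=[0,1,3,5]; indeg=(0,0,1,0,1,0,1,0)
step 5: output 7; order=[0,1,3,5,7]; indeg=(0,0,1,0,0,0,0,0)
step 6: output 4; order=[0,1,3,5,7,4]; indeg=(0,0,1,0,0,0,0,0)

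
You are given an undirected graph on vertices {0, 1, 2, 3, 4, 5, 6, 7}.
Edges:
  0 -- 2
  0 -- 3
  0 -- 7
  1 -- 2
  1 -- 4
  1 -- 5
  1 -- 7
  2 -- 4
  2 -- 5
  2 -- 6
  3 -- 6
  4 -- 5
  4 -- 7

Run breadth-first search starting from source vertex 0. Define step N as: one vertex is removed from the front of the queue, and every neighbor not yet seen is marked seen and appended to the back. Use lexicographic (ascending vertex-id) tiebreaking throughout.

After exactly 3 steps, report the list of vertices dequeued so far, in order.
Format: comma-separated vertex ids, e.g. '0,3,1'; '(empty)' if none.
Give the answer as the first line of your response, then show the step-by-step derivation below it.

0,2,3

step 1: dequeue 0; queue=[2,3,7]; order=0
step 2: dequeue 2; queue=[3,7,1,4,5,6]; order=0,2
step 3: dequeue 3; queue=[7,1,4,5,6]; order=0,2,3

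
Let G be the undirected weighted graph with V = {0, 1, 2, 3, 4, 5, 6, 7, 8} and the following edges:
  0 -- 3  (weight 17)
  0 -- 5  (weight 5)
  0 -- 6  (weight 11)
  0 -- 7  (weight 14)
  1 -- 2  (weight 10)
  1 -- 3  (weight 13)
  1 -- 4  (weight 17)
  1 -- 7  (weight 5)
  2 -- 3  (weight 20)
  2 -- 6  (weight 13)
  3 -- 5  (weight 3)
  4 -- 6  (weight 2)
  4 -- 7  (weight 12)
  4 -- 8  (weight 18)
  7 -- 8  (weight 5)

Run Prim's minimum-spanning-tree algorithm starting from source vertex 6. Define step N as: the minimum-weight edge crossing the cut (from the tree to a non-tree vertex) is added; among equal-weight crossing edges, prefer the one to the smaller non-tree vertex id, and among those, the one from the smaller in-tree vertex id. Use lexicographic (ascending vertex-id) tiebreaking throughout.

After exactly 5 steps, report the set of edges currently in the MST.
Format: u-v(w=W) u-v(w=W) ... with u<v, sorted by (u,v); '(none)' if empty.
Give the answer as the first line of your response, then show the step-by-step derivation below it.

0-5(w=5) 0-6(w=11) 3-5(w=3) 4-6(w=2) 4-7(w=12)

step 1: add edge 4-6 (w=2); MST = {4-6(w=2)}
step 2: add edge 0-6 (w=11); MST = {0-6(w=11) 4-6(w=2)}
step 3: add edge 0-5 (w=5); MST = {0-5(w=5) 0-6(w=11) 4-6(w=2)}
step 4: add edge 3-5 (w=3); MST = {0-5(w=5) 0-6(w=11) 3-5(w=3) 4-6(w=2)}
step 5: add edge 4-7 (w=12); MST = {0-5(w=5) 0-6(w=11) 3-5(w=3) 4-6(w=2) 4-7(w=12)}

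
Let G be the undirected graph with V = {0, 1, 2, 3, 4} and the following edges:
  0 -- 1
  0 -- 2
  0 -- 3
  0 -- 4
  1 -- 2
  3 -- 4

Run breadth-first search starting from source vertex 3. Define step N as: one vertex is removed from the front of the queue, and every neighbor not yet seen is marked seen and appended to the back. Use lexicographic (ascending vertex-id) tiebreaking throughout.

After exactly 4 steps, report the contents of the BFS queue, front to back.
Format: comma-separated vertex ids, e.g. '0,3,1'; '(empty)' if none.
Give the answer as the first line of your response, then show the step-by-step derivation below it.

2

step 1: dequeue 3; queue=[0,4]; order=3
step 2: dequeue 0; queue=[4,1,2]; order=3,0
step 3: dequeue 4; queue=[1,2]; order=3,0,4
step 4: dequeue 1; queue=[2]; order=3,0,4,1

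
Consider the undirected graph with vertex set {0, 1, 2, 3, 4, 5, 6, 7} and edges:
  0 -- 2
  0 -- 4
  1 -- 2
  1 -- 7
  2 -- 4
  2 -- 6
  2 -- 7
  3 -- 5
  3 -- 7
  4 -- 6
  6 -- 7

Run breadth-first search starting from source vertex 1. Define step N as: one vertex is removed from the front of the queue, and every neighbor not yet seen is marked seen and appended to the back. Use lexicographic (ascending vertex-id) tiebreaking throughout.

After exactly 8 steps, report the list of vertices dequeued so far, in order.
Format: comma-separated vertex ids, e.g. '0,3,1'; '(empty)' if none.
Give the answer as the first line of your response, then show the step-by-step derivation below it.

1,2,7,0,4,6,3,5

step 1: dequeue 1; queue=[2,7]; order=1
step 2: dequeue 2; queue=[7,0,4,6]; order=1,2
step 3: dequeue 7; queue=[0,4,6,3]; order=1,2,7
step 4: dequeue 0; queue=[4,6,3]; order=1,2,7,0
step 5: dequeue 4; queue=[6,3]; order=1,2,7,0,4
step 6: dequeue 6; queue=[3]; order=1,2,7,0,4,6
step 7: dequeue 3; queue=[5]; order=1,2,7,0,4,6,3
step 8: dequeue 5; queue=[(empty)]; order=1,2,7,0,4,6,3,5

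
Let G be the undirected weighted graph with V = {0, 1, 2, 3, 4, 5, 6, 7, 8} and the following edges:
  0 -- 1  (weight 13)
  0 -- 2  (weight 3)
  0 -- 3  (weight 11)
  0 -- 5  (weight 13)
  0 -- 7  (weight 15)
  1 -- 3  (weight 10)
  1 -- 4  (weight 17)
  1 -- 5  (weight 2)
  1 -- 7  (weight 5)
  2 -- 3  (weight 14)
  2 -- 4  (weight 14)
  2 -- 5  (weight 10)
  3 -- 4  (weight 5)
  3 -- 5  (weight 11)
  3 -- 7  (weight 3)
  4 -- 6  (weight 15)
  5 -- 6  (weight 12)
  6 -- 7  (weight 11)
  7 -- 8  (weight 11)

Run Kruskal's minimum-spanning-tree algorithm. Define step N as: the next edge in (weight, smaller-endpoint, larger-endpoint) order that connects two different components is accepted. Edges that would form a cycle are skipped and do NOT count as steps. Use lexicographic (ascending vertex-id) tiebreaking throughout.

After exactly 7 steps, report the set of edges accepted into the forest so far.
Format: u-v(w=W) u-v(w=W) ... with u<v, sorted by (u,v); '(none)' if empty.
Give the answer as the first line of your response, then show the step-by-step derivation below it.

0-2(w=3) 1-5(w=2) 1-7(w=5) 2-5(w=10) 3-4(w=5) 3-7(w=3) 6-7(w=11)

step 1: add edge 1-5 (w=2); MST = {1-5(w=2)}
step 2: add edge 0-2 (w=3); MST = {0-2(w=3) 1-5(w=2)}
step 3: add edge 3-7 (w=3); MST = {0-2(w=3) 1-5(w=2) 3-7(w=3)}
step 4: add edge 1-7 (w=5); MST = {0-2(w=3) 1-5(w=2) 1-7(w=5) 3-7(w=3)}
step 5: add edge 3-4 (w=5); MST = {0-2(w=3) 1-5(w=2) 1-7(w=5) 3-4(w=5) 3-7(w=3)}
step 6: add edge 2-5 (w=10); MST = {0-2(w=3) 1-5(w=2) 1-7(w=5) 2-5(w=10) 3-4(w=5) 3-7(w=3)}
step 7: add edge 6-7 (w=11); MST = {0-2(w=3) 1-5(w=2) 1-7(w=5) 2-5(w=10) 3-4(w=5) 3-7(w=3) 6-7(w=11)}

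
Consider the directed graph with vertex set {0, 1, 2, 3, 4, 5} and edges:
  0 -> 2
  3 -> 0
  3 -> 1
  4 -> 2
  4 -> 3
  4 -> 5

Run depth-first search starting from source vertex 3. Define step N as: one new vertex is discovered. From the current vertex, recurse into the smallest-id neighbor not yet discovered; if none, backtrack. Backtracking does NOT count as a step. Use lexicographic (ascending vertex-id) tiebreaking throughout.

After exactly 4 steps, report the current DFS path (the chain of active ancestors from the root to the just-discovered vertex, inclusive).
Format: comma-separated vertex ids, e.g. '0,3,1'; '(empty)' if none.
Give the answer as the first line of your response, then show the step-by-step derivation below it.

3,1

step 1: discover 3; path=3; order=3
step 2: discover 0; path=3>0; order=3,0
step 3: discover 2; path=3>0>2; order=3,0,2
step 4: discover 1; path=3>1; order=3,0,2,1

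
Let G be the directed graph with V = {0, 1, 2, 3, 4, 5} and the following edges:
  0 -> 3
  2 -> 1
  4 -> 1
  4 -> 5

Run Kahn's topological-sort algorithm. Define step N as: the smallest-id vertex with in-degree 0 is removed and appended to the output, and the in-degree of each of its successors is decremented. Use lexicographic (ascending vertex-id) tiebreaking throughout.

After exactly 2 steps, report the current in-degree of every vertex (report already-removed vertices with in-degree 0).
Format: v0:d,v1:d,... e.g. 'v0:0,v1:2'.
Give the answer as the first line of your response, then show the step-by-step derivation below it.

v0:0,v1:1,v2:0,v3:0,v4:0,v5:1

step 1: output 0; order=[0]; indeg=(0,2,0,0,0,1)
step 2: output 2; order=[0,2]; indeg=(0,1,0,0,0,1)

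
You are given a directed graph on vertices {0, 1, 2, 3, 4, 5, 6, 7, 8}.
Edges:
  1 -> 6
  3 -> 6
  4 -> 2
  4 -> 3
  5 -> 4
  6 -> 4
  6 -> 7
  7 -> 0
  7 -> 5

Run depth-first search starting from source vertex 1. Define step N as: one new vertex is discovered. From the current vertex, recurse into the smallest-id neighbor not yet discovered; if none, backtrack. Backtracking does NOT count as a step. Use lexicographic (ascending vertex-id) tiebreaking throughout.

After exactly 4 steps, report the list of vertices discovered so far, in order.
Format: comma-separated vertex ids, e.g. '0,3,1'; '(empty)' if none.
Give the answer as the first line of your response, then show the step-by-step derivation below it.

1,6,4,2

step 1: discover 1; path=1; order=1
step 2: discover 6; path=1>6; order=1,6
step 3: discover 4; path=1>6>4; order=1,6,4
step 4: discover 2; path=1>6>4>2; order=1,6,4,2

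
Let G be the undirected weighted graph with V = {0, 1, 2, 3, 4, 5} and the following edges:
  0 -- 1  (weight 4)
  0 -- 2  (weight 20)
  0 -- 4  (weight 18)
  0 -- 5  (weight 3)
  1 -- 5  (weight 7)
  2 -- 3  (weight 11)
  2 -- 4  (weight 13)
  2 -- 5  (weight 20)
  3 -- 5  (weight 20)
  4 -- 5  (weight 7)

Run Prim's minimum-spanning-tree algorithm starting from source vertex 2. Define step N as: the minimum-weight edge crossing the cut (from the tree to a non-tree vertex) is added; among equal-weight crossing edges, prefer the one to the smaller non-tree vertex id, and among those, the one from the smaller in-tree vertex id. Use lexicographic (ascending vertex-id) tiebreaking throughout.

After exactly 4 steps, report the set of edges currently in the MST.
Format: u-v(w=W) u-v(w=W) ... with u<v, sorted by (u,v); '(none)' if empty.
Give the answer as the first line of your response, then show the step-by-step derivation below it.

0-5(w=3) 2-3(w=11) 2-4(w=13) 4-5(w=7)

step 1: add edge 2-3 (w=11); MST = {2-3(w=11)}
step 2: add edge 2-4 (w=13); MST = {2-3(w=11) 2-4(w=13)}
step 3: add edge 4-5 (w=7); MST = {2-3(w=11) 2-4(w=13) 4-5(w=7)}
step 4: add edge 0-5 (w=3); MST = {0-5(w=3) 2-3(w=11) 2-4(w=13) 4-5(w=7)}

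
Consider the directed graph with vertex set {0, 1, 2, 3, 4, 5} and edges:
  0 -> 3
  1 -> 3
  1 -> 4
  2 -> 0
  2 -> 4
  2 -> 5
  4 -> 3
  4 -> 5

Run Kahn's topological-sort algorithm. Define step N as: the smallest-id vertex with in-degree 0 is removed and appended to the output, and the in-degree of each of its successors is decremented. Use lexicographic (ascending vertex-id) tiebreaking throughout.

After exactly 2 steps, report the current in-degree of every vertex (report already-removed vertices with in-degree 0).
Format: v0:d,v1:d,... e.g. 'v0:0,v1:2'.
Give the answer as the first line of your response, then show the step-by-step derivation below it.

v0:0,v1:0,v2:0,v3:2,v4:0,v5:1

step 1: output 1; order=[1]; indeg=(1,0,0,2,1,2)
step 2: output 2; order=[1,2]; indeg=(0,0,0,2,0,1)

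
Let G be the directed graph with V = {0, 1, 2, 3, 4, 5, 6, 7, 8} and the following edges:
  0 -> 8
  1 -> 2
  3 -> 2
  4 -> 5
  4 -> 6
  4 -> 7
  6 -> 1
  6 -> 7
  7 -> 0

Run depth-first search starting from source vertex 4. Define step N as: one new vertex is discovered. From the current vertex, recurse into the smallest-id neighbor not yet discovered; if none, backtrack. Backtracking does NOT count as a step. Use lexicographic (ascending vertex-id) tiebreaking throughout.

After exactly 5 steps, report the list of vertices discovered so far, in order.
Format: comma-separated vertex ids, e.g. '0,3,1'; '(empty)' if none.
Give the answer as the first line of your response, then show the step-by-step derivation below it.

4,5,6,1,2

step 1: discover 4; path=4; order=4
step 2: discover 5; path=4>5; order=4,5
step 3: discover 6; path=4>6; order=4,5,6
step 4: discover 1; path=4>6>1; order=4,5,6,1
step 5: discover 2; path=4>6>1>2; order=4,5,6,1,2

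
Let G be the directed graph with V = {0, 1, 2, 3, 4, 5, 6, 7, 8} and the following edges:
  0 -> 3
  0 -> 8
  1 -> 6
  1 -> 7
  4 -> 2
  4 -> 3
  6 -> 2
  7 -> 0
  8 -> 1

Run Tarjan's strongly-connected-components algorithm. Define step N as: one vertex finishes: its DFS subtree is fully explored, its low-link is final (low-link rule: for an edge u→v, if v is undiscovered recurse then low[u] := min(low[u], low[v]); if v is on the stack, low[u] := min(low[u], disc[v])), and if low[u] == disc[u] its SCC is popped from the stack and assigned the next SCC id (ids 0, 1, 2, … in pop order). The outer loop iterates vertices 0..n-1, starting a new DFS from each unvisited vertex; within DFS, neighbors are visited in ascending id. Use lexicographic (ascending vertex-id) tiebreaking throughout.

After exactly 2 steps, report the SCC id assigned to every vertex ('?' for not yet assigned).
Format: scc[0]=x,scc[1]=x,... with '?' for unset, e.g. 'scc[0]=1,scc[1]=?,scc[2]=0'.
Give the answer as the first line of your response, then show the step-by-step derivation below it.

scc[0]=?,scc[1]=?,scc[2]=1,scc[3]=0,scc[4]=?,scc[5]=?,scc[6]=?,scc[7]=?,scc[8]=?

step 1: low=(low[0]=0,low[1]=?,low[2]=?,low[3]=1,low[4]=?,low[5]=?,low[6]=?,low[7]=?,low[8]=?); scc=(scc[0]=?,scc[1]=?,scc[2]=?,scc[3]=0,scc[4]=?,scc[5]=?,scc[6]=?,scc[7]=?,scc[8]=?)
step 2: low=(low[0]=0,low[1]=3,low[2]=5,low[3]=1,low[4]=?,low[5]=?,low[6]=4,low[7]=?,low[8]=2); scc=(scc[0]=?,scc[1]=?,scc[2]=1,scc[3]=0,scc[4]=?,scc[5]=?,scc[6]=?,scc[7]=?,scc[8]=?)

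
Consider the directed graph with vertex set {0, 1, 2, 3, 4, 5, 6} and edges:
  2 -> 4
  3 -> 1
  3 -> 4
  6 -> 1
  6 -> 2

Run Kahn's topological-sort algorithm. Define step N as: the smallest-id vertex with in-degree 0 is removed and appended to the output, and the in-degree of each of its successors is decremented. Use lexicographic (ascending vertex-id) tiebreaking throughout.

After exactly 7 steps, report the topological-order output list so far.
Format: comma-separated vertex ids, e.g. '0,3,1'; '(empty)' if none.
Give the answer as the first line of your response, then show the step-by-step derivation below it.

0,3,5,6,1,2,4

step 1: output 0; order=[0]; indeg=(0,2,1,0,2,0,0)
step 2: output 3; order=[0,3]; indeg=(0,1,1,0,1,0,0)
step 3: output 5; order=[0,3,5]; indeg=(0,1,1,0,1,0,0)
step 4: output 6; order=[0,3,5,6]; indeg=(0,0,0,0,1,0,0)
step 5: output 1; order=[0,3,5,6,1]; indeg=(0,0,0,0,1,0,0)
step 6: output 2; order=[0,3,5,6,1,2]; indeg=(0,0,0,0,0,0,0)
step 7: output 4; order=[0,3,5,6,1,2,4]; indeg=(0,0,0,0,0,0,0)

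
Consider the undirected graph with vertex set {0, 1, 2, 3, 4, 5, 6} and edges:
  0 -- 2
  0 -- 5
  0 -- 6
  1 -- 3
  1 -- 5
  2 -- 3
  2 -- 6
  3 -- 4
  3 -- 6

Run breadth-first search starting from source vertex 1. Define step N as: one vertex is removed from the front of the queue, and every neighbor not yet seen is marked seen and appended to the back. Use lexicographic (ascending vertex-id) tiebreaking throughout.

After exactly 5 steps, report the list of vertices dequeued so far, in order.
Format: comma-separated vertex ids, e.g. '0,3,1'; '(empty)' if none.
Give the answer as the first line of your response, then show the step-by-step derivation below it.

1,3,5,2,4

step 1: dequeue 1; queue=[3,5]; order=1
step 2: dequeue 3; queue=[5,2,4,6]; order=1,3
step 3: dequeue 5; queue=[2,4,6,0]; order=1,3,5
step 4: dequeue 2; queue=[4,6,0]; order=1,3,5,2
step 5: dequeue 4; queue=[6,0]; order=1,3,5,2,4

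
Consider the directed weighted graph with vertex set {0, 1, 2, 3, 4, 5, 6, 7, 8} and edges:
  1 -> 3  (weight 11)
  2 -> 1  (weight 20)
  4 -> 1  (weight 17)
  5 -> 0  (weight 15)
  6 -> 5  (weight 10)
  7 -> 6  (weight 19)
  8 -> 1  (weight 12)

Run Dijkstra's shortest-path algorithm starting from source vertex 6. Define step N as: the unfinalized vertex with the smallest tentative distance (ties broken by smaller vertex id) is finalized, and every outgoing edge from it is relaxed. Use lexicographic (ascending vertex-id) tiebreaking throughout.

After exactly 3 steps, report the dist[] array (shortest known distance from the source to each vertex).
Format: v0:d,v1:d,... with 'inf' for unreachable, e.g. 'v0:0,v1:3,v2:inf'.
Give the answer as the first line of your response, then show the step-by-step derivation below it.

v0:25,v1:inf,v2:inf,v3:inf,v4:inf,v5:10,v6:0,v7:inf,v8:inf

step 1: dist = v0:inf,v1:inf,v2:inf,v3:inf,v4:inf,v5:10,v6:0,v7:inf,v8:inf
step 2: dist = v0:25,v1:inf,v2:inf,v3:inf,v4:inf,v5:10,v6:0,v7:inf,v8:inf
step 3: dist = v0:25,v1:inf,v2:inf,v3:inf,v4:inf,v5:10,v6:0,v7:inf,v8:inf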